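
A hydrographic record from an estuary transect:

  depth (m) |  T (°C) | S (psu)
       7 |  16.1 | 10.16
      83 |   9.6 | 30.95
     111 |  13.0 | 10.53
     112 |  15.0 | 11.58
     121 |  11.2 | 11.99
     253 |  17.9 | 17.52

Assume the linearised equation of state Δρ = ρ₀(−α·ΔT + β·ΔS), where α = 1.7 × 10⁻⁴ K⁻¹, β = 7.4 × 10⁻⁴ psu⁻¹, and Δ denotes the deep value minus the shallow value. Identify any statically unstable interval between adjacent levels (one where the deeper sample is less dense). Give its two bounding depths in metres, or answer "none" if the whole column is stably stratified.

83–111 m

Evaluate Δρ/ρ₀ = −αΔT + βΔS across each adjacent pair:
  7–83 m: −αΔT+βΔS = −(1.7 × 10⁻⁴)(-6.5)+(7.4 × 10⁻⁴)(+20.79) = 0.016 → stable
  83–111 m: −αΔT+βΔS = −(1.7 × 10⁻⁴)(+3.4)+(7.4 × 10⁻⁴)(-20.42) = -0.016 → UNSTABLE
  111–112 m: −αΔT+βΔS = −(1.7 × 10⁻⁴)(+2.0)+(7.4 × 10⁻⁴)(+1.05) = 4.4 × 10⁻⁴ → stable
  112–121 m: −αΔT+βΔS = −(1.7 × 10⁻⁴)(-3.8)+(7.4 × 10⁻⁴)(+0.41) = 9.5 × 10⁻⁴ → stable
  121–253 m: −αΔT+βΔS = −(1.7 × 10⁻⁴)(+6.7)+(7.4 × 10⁻⁴)(+5.53) = 3.0 × 10⁻³ → stable
The 83–111 m interval has Δρ < 0: lighter water underlies denser water.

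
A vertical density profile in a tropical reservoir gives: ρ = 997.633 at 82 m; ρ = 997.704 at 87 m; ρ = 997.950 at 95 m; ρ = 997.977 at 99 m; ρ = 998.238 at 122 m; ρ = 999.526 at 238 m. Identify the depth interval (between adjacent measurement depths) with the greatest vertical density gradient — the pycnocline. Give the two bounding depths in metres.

Compute the density gradient over each adjacent pair:
  82–87 m: Δρ/Δz = 0.071/5 = 0.014 kg m⁻⁴
  87–95 m: Δρ/Δz = 0.246/8 = 0.031 kg m⁻⁴
  95–99 m: Δρ/Δz = 0.027/4 = 6.7 × 10⁻³ kg m⁻⁴
  99–122 m: Δρ/Δz = 0.261/23 = 0.011 kg m⁻⁴
  122–238 m: Δρ/Δz = 1.288/116 = 0.011 kg m⁻⁴
The largest gradient is in the 87–95 m interval — the pycnocline.

87–95 m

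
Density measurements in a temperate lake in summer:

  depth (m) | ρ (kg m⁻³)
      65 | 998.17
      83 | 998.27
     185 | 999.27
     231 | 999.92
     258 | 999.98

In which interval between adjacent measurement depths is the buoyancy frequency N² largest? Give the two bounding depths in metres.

Compute the density gradient over each adjacent pair:
  65–83 m: Δρ/Δz = 0.10/18 = 5.6 × 10⁻³ kg m⁻⁴
  83–185 m: Δρ/Δz = 1.00/102 = 9.8 × 10⁻³ kg m⁻⁴
  185–231 m: Δρ/Δz = 0.65/46 = 0.014 kg m⁻⁴
  231–258 m: Δρ/Δz = 0.06/27 = 2.2 × 10⁻³ kg m⁻⁴
The largest gradient is in the 185–231 m interval — the pycnocline.

185–231 m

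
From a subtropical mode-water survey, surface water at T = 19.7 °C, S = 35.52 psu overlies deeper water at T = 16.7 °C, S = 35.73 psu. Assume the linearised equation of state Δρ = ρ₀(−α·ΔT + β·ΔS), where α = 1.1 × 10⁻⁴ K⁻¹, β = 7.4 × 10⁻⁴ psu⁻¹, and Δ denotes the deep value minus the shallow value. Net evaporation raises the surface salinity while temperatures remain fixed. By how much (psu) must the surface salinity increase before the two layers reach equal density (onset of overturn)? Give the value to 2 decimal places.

Neutral buoyancy requires −α(T_deep − T_surf) + β(S_deep − S_surf′) = 0.
S_surf′ = S_deep − (α/β)·ΔT = 35.73 − (1.1 × 10⁻⁴/7.4 × 10⁻⁴)·(-3.0) = 36.1759 psu.
Increase required: 36.1759 − 35.52 = 0.6559 psu.

0.66 psu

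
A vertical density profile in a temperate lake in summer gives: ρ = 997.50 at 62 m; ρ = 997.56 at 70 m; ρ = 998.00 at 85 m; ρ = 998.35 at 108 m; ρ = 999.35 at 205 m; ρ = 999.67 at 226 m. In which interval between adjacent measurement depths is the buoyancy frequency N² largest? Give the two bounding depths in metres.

Compute the density gradient over each adjacent pair:
  62–70 m: Δρ/Δz = 0.06/8 = 7.5 × 10⁻³ kg m⁻⁴
  70–85 m: Δρ/Δz = 0.44/15 = 0.029 kg m⁻⁴
  85–108 m: Δρ/Δz = 0.35/23 = 0.015 kg m⁻⁴
  108–205 m: Δρ/Δz = 1.00/97 = 0.010 kg m⁻⁴
  205–226 m: Δρ/Δz = 0.32/21 = 0.015 kg m⁻⁴
The largest gradient is in the 70–85 m interval — the pycnocline.

70–85 m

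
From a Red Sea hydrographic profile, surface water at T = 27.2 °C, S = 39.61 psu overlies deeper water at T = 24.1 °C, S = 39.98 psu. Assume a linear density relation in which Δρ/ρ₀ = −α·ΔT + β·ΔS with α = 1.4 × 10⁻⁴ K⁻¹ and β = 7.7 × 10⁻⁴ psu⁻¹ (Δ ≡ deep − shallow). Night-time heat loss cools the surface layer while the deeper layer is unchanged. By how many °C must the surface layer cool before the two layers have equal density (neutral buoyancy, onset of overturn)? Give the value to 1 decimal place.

Neutral buoyancy requires Δρ = 0, i.e. −α(T_deep − T_surf′) + β(S_deep − S_surf) = 0.
T_surf′ = T_deep − (β/α)·ΔS = 24.1 − (7.7 × 10⁻⁴/1.4 × 10⁻⁴)·(+0.37) = 22.065 °C.
Cooling required: 27.2 − (22.065) = 5.135 °C.

5.1 °C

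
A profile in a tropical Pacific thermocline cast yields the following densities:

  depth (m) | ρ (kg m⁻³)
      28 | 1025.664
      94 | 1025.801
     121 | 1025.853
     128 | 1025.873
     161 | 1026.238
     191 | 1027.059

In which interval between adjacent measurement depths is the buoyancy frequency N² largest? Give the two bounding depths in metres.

Compute the density gradient over each adjacent pair:
  28–94 m: Δρ/Δz = 0.137/66 = 2.1 × 10⁻³ kg m⁻⁴
  94–121 m: Δρ/Δz = 0.052/27 = 1.9 × 10⁻³ kg m⁻⁴
  121–128 m: Δρ/Δz = 0.020/7 = 2.9 × 10⁻³ kg m⁻⁴
  128–161 m: Δρ/Δz = 0.365/33 = 0.011 kg m⁻⁴
  161–191 m: Δρ/Δz = 0.821/30 = 0.027 kg m⁻⁴
The largest gradient is in the 161–191 m interval — the pycnocline.

161–191 m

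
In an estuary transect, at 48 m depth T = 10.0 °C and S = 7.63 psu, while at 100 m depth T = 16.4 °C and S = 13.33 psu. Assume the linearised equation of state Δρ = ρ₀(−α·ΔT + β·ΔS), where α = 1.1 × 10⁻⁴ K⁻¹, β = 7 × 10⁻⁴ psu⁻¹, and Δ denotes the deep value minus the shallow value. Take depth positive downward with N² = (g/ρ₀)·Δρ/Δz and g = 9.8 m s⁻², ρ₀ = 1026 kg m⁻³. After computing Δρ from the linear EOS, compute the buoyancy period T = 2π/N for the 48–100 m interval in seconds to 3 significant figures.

ΔT = +6.4 K, ΔS = +5.70 psu (deep − shallow).
Δρ/ρ₀ = −αΔT + βΔS = -7.04 × 10⁻⁴ + 3.99 × 10⁻³ = 3.286 × 10⁻³, so Δρ ≈ 3.371 kg m⁻³.
N² = (g/ρ₀)·Δρ/Δz = g·(Δρ/ρ₀)/Δz = 9.8 × 3.286 × 10⁻³ / 52 = 6.1928 × 10⁻⁴ s⁻².
N = √(6.1928 × 10⁻⁴) = 0.024885 rad s⁻¹ → T = 2π/N = 252.49 s ≈ 252 s.

252 s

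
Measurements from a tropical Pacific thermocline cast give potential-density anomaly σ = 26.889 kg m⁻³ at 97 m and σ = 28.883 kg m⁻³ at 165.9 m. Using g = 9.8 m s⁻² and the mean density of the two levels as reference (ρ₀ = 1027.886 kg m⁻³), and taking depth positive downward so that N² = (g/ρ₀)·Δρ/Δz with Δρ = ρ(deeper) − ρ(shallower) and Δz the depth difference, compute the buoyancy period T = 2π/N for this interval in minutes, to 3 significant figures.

6.30 min

Δρ = 1028.883 − 1026.889 = 1.994 kg m⁻³ over Δz = 165.9 − 97 = 68.9 m.
N² = (9.8/1027.886) × (1.994/68.9) = 2.7592 × 10⁻⁴ s⁻².
N = √(2.7592 × 10⁻⁴) = 0.016611 rad s⁻¹, so T = 2π/N = 378.25 s = 6.3042 min ≈ 6.30 min.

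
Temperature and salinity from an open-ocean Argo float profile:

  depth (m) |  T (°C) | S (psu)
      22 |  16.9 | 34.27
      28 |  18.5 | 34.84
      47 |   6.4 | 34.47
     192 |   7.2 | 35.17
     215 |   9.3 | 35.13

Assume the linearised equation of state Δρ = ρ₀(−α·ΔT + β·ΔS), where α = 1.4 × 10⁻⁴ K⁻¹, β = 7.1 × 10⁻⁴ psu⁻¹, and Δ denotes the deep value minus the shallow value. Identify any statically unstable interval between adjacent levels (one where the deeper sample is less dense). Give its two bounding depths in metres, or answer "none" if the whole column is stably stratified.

192–215 m

Evaluate Δρ/ρ₀ = −αΔT + βΔS across each adjacent pair:
  22–28 m: −αΔT+βΔS = −(1.4 × 10⁻⁴)(+1.6)+(7.1 × 10⁻⁴)(+0.57) = 1.8 × 10⁻⁴ → stable
  28–47 m: −αΔT+βΔS = −(1.4 × 10⁻⁴)(-12.1)+(7.1 × 10⁻⁴)(-0.37) = 1.4 × 10⁻³ → stable
  47–192 m: −αΔT+βΔS = −(1.4 × 10⁻⁴)(+0.8)+(7.1 × 10⁻⁴)(+0.70) = 3.8 × 10⁻⁴ → stable
  192–215 m: −αΔT+βΔS = −(1.4 × 10⁻⁴)(+2.1)+(7.1 × 10⁻⁴)(-0.04) = -3.2 × 10⁻⁴ → UNSTABLE
The 192–215 m interval has Δρ < 0: lighter water underlies denser water.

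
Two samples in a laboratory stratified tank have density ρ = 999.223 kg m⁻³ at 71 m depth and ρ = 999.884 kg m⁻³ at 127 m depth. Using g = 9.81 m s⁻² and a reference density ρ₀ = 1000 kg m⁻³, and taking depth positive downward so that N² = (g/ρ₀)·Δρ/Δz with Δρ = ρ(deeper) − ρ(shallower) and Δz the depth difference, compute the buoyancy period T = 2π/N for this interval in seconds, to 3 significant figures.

584 s

Δρ = 999.884 − 999.223 = 0.661 kg m⁻³ over Δz = 127 − 71 = 56 m.
N² = (9.81/1000) × (0.661/56) = 1.1579 × 10⁻⁴ s⁻².
N = √(1.1579 × 10⁻⁴) = 0.010761 rad s⁻¹, so T = 2π/N = 583.88 s ≈ 584 s.
Since Δρ > 0 the layer is stably stratified.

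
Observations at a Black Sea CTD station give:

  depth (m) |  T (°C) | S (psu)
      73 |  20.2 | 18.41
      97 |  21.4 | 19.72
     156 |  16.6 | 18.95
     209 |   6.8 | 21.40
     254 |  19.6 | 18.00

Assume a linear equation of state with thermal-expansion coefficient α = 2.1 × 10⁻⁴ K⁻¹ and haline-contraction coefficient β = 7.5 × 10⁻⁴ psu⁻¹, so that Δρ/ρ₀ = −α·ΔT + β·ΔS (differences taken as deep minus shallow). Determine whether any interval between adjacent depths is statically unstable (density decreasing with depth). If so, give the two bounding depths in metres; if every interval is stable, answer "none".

209–254 m

Evaluate Δρ/ρ₀ = −αΔT + βΔS across each adjacent pair:
  73–97 m: −αΔT+βΔS = −(2.1 × 10⁻⁴)(+1.2)+(7.5 × 10⁻⁴)(+1.31) = 7.3 × 10⁻⁴ → stable
  97–156 m: −αΔT+βΔS = −(2.1 × 10⁻⁴)(-4.8)+(7.5 × 10⁻⁴)(-0.77) = 4.3 × 10⁻⁴ → stable
  156–209 m: −αΔT+βΔS = −(2.1 × 10⁻⁴)(-9.8)+(7.5 × 10⁻⁴)(+2.45) = 3.9 × 10⁻³ → stable
  209–254 m: −αΔT+βΔS = −(2.1 × 10⁻⁴)(+12.8)+(7.5 × 10⁻⁴)(-3.40) = -5.2 × 10⁻³ → UNSTABLE
The 209–254 m interval has Δρ < 0: lighter water underlies denser water.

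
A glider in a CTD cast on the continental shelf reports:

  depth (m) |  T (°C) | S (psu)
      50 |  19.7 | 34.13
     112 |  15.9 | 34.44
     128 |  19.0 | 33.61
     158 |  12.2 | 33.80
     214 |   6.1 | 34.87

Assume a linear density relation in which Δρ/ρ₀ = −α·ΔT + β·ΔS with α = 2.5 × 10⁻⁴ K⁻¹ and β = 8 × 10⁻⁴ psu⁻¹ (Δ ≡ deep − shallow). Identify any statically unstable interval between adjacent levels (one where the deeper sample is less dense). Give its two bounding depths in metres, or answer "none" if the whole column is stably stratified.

112–128 m

Evaluate Δρ/ρ₀ = −αΔT + βΔS across each adjacent pair:
  50–112 m: −αΔT+βΔS = −(2.5 × 10⁻⁴)(-3.8)+(8 × 10⁻⁴)(+0.31) = 1.2 × 10⁻³ → stable
  112–128 m: −αΔT+βΔS = −(2.5 × 10⁻⁴)(+3.1)+(8 × 10⁻⁴)(-0.83) = -1.4 × 10⁻³ → UNSTABLE
  128–158 m: −αΔT+βΔS = −(2.5 × 10⁻⁴)(-6.8)+(8 × 10⁻⁴)(+0.19) = 1.9 × 10⁻³ → stable
  158–214 m: −αΔT+βΔS = −(2.5 × 10⁻⁴)(-6.1)+(8 × 10⁻⁴)(+1.07) = 2.4 × 10⁻³ → stable
The 112–128 m interval has Δρ < 0: lighter water underlies denser water.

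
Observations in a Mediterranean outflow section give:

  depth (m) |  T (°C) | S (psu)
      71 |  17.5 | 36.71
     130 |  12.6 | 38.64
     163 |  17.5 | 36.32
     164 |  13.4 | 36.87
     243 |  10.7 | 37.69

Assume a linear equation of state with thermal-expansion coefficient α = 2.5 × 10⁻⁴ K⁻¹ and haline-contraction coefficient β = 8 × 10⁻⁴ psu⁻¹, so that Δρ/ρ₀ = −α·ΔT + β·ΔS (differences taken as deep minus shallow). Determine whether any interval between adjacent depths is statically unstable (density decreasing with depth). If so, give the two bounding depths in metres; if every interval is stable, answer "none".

Evaluate Δρ/ρ₀ = −αΔT + βΔS across each adjacent pair:
  71–130 m: −αΔT+βΔS = −(2.5 × 10⁻⁴)(-4.9)+(8 × 10⁻⁴)(+1.93) = 2.8 × 10⁻³ → stable
  130–163 m: −αΔT+βΔS = −(2.5 × 10⁻⁴)(+4.9)+(8 × 10⁻⁴)(-2.32) = -3.1 × 10⁻³ → UNSTABLE
  163–164 m: −αΔT+βΔS = −(2.5 × 10⁻⁴)(-4.1)+(8 × 10⁻⁴)(+0.55) = 1.5 × 10⁻³ → stable
  164–243 m: −αΔT+βΔS = −(2.5 × 10⁻⁴)(-2.7)+(8 × 10⁻⁴)(+0.82) = 1.3 × 10⁻³ → stable
The 130–163 m interval has Δρ < 0: lighter water underlies denser water.

130–163 m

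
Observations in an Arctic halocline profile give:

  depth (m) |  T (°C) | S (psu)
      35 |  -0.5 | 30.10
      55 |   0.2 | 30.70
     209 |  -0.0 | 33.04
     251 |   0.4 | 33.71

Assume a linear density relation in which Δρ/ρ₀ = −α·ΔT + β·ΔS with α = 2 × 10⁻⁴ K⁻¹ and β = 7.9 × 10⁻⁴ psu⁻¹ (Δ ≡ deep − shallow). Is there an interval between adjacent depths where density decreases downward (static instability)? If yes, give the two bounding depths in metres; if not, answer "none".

none

Evaluate Δρ/ρ₀ = −αΔT + βΔS across each adjacent pair:
  35–55 m: −αΔT+βΔS = −(2 × 10⁻⁴)(+0.7)+(7.9 × 10⁻⁴)(+0.60) = 3.3 × 10⁻⁴ → stable
  55–209 m: −αΔT+βΔS = −(2 × 10⁻⁴)(-0.2)+(7.9 × 10⁻⁴)(+2.34) = 1.9 × 10⁻³ → stable
  209–251 m: −αΔT+βΔS = −(2 × 10⁻⁴)(+0.4)+(7.9 × 10⁻⁴)(+0.67) = 4.5 × 10⁻⁴ → stable
Every interval has Δρ > 0: the column is stably stratified throughout.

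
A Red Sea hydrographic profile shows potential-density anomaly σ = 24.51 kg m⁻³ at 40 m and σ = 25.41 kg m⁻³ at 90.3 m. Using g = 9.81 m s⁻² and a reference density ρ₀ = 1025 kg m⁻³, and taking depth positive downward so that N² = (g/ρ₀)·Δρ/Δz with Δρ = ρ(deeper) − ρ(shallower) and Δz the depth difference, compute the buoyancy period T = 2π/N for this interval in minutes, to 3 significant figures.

8.00 min

Δρ = 1025.41 − 1024.51 = 0.90 kg m⁻³ over Δz = 90.3 − 40 = 50.3 m.
N² = (9.81/1025) × (0.90/50.3) = 1.7125 × 10⁻⁴ s⁻².
N = √(1.7125 × 10⁻⁴) = 0.013086 rad s⁻¹, so T = 2π/N = 480.15 s = 8.0025 min ≈ 8.00 min.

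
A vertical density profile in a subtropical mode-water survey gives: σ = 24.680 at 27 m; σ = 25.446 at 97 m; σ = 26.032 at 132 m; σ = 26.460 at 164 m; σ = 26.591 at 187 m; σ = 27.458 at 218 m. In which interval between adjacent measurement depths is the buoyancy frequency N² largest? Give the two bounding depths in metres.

187–218 m

Compute the density gradient over each adjacent pair:
  27–97 m: Δρ/Δz = 0.766/70 = 0.011 kg m⁻⁴
  97–132 m: Δρ/Δz = 0.586/35 = 0.017 kg m⁻⁴
  132–164 m: Δρ/Δz = 0.428/32 = 0.013 kg m⁻⁴
  164–187 m: Δρ/Δz = 0.131/23 = 5.7 × 10⁻³ kg m⁻⁴
  187–218 m: Δρ/Δz = 0.867/31 = 0.028 kg m⁻⁴
The largest gradient is in the 187–218 m interval — the pycnocline.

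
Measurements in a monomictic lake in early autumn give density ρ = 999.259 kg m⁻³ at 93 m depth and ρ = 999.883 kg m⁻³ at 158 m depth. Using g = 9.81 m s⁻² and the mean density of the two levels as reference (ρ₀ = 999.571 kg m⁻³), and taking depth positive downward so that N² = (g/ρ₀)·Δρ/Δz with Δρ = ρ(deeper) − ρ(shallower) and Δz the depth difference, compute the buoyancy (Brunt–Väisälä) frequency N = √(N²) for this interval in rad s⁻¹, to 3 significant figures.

Δρ = 999.883 − 999.259 = 0.624 kg m⁻³ over Δz = 158 − 93 = 65 m.
N² = (9.81/999.571) × (0.624/65) = 9.4216 × 10⁻⁵ s⁻².
N = √(9.4216 × 10⁻⁵) = 9.7065 × 10⁻³ rad s⁻¹ ≈ 9.71 × 10⁻³ rad s⁻¹.

9.71 × 10⁻³ rad s⁻¹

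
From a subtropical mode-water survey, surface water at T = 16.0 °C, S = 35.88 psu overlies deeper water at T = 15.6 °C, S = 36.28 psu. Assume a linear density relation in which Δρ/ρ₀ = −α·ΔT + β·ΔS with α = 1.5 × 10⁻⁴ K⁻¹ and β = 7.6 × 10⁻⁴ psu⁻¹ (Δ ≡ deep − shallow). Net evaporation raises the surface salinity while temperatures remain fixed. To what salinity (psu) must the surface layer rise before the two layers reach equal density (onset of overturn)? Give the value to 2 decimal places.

Neutral buoyancy requires −α(T_deep − T_surf) + β(S_deep − S_surf′) = 0.
S_surf′ = S_deep − (α/β)·ΔT = 36.28 − (1.5 × 10⁻⁴/7.6 × 10⁻⁴)·(-0.4) = 36.3589 psu.
Increase required: 36.3589 − 35.88 = 0.4789 psu.

36.36 psu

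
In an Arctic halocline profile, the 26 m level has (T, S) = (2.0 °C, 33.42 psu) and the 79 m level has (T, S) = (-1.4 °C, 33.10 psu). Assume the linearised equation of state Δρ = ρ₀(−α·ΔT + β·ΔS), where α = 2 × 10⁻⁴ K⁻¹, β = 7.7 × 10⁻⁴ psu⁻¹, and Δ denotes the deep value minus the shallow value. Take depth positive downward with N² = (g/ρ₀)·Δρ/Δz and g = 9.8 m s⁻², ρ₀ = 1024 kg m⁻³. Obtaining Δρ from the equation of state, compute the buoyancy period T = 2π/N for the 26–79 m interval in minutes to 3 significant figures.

11.7 min

ΔT = -3.4 K, ΔS = -0.32 psu (deep − shallow).
Δρ/ρ₀ = −αΔT + βΔS = 6.80 × 10⁻⁴ − 2.464 × 10⁻⁴ = 4.336 × 10⁻⁴, so Δρ ≈ 0.4440 kg m⁻³.
N² = (g/ρ₀)·Δρ/Δz = g·(Δρ/ρ₀)/Δz = 9.8 × 4.336 × 10⁻⁴ / 53 = 8.0175 × 10⁻⁵ s⁻².
N = √(8.0175 × 10⁻⁵) = 8.9540 × 10⁻³ rad s⁻¹ → T = 2π/N = 701.72 s = 11.695 min ≈ 11.7 min.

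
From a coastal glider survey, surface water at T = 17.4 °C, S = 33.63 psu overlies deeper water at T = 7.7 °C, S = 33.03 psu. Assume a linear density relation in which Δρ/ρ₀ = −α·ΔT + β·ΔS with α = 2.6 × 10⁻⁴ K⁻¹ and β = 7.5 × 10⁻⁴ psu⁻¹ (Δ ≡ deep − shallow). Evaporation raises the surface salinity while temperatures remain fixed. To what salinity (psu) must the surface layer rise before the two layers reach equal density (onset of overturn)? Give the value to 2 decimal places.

Neutral buoyancy requires −α(T_deep − T_surf) + β(S_deep − S_surf′) = 0.
S_surf′ = S_deep − (α/β)·ΔT = 33.03 − (2.6 × 10⁻⁴/7.5 × 10⁻⁴)·(-9.7) = 36.3927 psu.
Increase required: 36.3927 − 33.63 = 2.7627 psu.

36.39 psu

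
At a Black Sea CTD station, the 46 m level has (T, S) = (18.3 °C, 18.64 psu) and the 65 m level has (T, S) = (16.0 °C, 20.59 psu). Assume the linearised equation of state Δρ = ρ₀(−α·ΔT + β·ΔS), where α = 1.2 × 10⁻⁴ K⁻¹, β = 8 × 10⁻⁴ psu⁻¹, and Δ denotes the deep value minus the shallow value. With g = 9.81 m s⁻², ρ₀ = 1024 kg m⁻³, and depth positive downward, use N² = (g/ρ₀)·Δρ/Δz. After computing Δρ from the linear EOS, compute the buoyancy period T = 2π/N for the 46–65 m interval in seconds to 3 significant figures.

ΔT = -2.3 K, ΔS = +1.95 psu (deep − shallow).
Δρ/ρ₀ = −αΔT + βΔS = 2.76 × 10⁻⁴ + 1.56 × 10⁻³ = 1.836 × 10⁻³, so Δρ ≈ 1.880 kg m⁻³.
N² = (g/ρ₀)·Δρ/Δz = g·(Δρ/ρ₀)/Δz = 9.81 × 1.836 × 10⁻³ / 19 = 9.4796 × 10⁻⁴ s⁻².
N = √(9.4796 × 10⁻⁴) = 0.030789 rad s⁻¹ → T = 2π/N = 204.07 s ≈ 204 s.

204 s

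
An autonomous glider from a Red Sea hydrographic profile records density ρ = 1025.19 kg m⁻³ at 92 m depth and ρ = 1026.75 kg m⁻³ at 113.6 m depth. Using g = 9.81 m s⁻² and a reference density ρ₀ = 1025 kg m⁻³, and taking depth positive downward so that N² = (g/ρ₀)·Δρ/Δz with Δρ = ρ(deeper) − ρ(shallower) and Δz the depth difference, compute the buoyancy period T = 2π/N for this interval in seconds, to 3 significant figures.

Δρ = 1026.75 − 1025.19 = 1.56 kg m⁻³ over Δz = 113.6 − 92 = 21.6 m.
N² = (9.81/1025) × (1.56/21.6) = 6.9122 × 10⁻⁴ s⁻².
N = √(6.9122 × 10⁻⁴) = 0.026291 rad s⁻¹, so T = 2π/N = 238.99 s ≈ 239 s.
N² > 0, so the interval is statically stable.

239 s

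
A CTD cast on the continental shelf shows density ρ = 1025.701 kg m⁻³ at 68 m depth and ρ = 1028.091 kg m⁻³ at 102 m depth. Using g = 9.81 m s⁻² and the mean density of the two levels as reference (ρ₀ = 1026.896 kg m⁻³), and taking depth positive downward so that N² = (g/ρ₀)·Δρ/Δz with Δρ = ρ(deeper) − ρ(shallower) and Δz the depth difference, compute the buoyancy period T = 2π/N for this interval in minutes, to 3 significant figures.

Δρ = 1028.091 − 1025.701 = 2.390 kg m⁻³ over Δz = 102 − 68 = 34 m.
N² = (9.81/1026.896) × (2.390/34) = 6.7152 × 10⁻⁴ s⁻².
N = √(6.7152 × 10⁻⁴) = 0.025914 rad s⁻¹, so T = 2π/N = 242.46 s = 4.0410 min ≈ 4.04 min.

4.04 min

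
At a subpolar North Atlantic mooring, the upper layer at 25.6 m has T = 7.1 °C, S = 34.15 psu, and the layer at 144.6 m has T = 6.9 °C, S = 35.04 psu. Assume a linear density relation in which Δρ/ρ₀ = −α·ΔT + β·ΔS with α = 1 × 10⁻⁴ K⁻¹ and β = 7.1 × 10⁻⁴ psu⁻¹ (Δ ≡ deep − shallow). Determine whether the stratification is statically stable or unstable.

stable

ΔT = 6.9 − 7.1 = -0.2 K and ΔS = 35.04 − 34.15 = +0.89 psu (deep − shallow).
−αΔT = 2.00 × 10⁻⁵; βΔS = 6.319 × 10⁻⁴; sum Δρ/ρ₀ = 6.519 × 10⁻⁴.
Δρ/ρ₀ > 0, so Δρ > 0: deeper water is denser → statically stable.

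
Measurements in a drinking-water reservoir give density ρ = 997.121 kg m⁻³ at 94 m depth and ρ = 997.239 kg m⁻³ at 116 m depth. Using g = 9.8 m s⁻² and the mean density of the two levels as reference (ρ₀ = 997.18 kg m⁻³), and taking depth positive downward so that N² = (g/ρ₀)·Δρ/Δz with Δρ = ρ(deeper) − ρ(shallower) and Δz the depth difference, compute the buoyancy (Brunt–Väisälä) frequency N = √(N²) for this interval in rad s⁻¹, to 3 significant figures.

Δρ = 997.239 − 997.121 = 0.118 kg m⁻³ over Δz = 116 − 94 = 22 m.
N² = (9.8/997.18) × (0.118/22) = 5.2712 × 10⁻⁵ s⁻².
N = √(5.2712 × 10⁻⁵) = 7.2603 × 10⁻³ rad s⁻¹ ≈ 7.26 × 10⁻³ rad s⁻¹.

7.26 × 10⁻³ rad s⁻¹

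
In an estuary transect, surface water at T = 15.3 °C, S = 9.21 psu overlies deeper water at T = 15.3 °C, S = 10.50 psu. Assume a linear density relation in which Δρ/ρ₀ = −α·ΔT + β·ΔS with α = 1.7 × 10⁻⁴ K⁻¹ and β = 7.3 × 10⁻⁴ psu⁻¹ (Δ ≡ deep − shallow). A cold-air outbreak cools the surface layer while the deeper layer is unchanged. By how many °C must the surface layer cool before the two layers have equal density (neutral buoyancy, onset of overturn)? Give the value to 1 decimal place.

5.5 °C

Neutral buoyancy requires Δρ = 0, i.e. −α(T_deep − T_surf′) + β(S_deep − S_surf) = 0.
T_surf′ = T_deep − (β/α)·ΔS = 15.3 − (7.3 × 10⁻⁴/1.7 × 10⁻⁴)·(+1.29) = 9.761 °C.
Cooling required: 15.3 − (9.761) = 5.539 °C.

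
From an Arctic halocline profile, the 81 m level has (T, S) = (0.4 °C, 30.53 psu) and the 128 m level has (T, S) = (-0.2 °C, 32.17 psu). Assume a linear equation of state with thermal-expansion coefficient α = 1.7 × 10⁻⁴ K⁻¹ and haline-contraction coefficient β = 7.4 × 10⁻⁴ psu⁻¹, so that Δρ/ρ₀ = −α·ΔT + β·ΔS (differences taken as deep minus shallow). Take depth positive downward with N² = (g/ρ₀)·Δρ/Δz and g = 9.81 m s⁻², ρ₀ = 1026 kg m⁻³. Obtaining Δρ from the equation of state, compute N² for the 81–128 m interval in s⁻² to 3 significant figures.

2.75 × 10⁻⁴ s⁻²

ΔT = -0.6 K, ΔS = +1.64 psu (deep − shallow).
Δρ/ρ₀ = −αΔT + βΔS = 1.02 × 10⁻⁴ + 1.2136 × 10⁻³ = 1.3156 × 10⁻³, so Δρ ≈ 1.350 kg m⁻³.
N² = (g/ρ₀)·Δρ/Δz = g·(Δρ/ρ₀)/Δz = 9.81 × 1.3156 × 10⁻³ / 47 = 2.7460 × 10⁻⁴ s⁻² ≈ 2.75 × 10⁻⁴ s⁻².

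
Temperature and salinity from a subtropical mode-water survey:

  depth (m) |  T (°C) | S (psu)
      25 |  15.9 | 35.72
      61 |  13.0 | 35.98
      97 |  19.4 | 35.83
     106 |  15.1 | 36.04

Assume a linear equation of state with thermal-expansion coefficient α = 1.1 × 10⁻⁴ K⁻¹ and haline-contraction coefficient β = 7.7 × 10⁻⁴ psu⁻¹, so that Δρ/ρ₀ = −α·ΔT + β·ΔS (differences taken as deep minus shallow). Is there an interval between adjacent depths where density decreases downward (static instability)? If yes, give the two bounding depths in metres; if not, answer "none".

Evaluate Δρ/ρ₀ = −αΔT + βΔS across each adjacent pair:
  25–61 m: −αΔT+βΔS = −(1.1 × 10⁻⁴)(-2.9)+(7.7 × 10⁻⁴)(+0.26) = 5.2 × 10⁻⁴ → stable
  61–97 m: −αΔT+βΔS = −(1.1 × 10⁻⁴)(+6.4)+(7.7 × 10⁻⁴)(-0.15) = -8.2 × 10⁻⁴ → UNSTABLE
  97–106 m: −αΔT+βΔS = −(1.1 × 10⁻⁴)(-4.3)+(7.7 × 10⁻⁴)(+0.21) = 6.3 × 10⁻⁴ → stable
The 61–97 m interval has Δρ < 0: lighter water underlies denser water.

61–97 m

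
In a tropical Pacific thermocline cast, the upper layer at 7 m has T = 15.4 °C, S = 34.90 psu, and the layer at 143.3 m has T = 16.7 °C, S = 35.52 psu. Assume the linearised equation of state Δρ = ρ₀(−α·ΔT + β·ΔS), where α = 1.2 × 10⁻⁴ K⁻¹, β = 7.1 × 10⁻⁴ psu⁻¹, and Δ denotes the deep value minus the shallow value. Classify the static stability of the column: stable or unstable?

ΔT = 16.7 − 15.4 = +1.3 K and ΔS = 35.52 − 34.90 = +0.62 psu (deep − shallow).
−αΔT = -1.56 × 10⁻⁴; βΔS = 4.402 × 10⁻⁴; sum Δρ/ρ₀ = 2.842 × 10⁻⁴.
Δρ/ρ₀ > 0, so Δρ > 0: deeper water is denser → statically stable.

stable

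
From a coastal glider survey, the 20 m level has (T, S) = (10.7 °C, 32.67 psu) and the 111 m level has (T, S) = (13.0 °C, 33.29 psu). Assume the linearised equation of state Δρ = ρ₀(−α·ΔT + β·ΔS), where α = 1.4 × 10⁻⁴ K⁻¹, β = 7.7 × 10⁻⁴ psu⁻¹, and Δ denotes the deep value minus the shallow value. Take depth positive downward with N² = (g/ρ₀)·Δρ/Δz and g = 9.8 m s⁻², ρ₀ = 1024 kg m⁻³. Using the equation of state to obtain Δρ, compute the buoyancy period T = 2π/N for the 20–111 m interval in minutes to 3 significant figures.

ΔT = +2.3 K, ΔS = +0.62 psu (deep − shallow).
Δρ/ρ₀ = −αΔT + βΔS = -3.22 × 10⁻⁴ + 4.774 × 10⁻⁴ = 1.554 × 10⁻⁴, so Δρ ≈ 0.1591 kg m⁻³.
N² = (g/ρ₀)·Δρ/Δz = g·(Δρ/ρ₀)/Δz = 9.8 × 1.554 × 10⁻⁴ / 91 = 1.6735 × 10⁻⁵ s⁻².
N = √(1.6735 × 10⁻⁵) = 4.0908 × 10⁻³ rad s⁻¹ → T = 2π/N = 1.5359 × 10³ s = 25.598 min ≈ 25.6 min.

25.6 min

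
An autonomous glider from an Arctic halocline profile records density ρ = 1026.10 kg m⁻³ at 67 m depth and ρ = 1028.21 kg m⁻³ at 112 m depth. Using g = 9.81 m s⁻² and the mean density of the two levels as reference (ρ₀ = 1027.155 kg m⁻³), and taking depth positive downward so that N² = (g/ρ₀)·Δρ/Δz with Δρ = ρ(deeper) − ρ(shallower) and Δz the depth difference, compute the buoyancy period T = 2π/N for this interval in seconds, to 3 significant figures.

Δρ = 1028.21 − 1026.10 = 2.11 kg m⁻³ over Δz = 112 − 67 = 45 m.
N² = (9.81/1027.155) × (2.11/45) = 4.4782 × 10⁻⁴ s⁻².
N = √(4.4782 × 10⁻⁴) = 0.021162 rad s⁻¹, so T = 2π/N = 296.91 s ≈ 297 s.

297 s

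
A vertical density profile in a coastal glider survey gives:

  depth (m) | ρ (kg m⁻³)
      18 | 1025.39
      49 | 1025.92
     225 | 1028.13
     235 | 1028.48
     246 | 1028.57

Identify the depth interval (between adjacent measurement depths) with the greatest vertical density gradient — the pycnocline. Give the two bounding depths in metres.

225–235 m

Compute the density gradient over each adjacent pair:
  18–49 m: Δρ/Δz = 0.53/31 = 0.017 kg m⁻⁴
  49–225 m: Δρ/Δz = 2.21/176 = 0.013 kg m⁻⁴
  225–235 m: Δρ/Δz = 0.35/10 = 0.035 kg m⁻⁴
  235–246 m: Δρ/Δz = 0.09/11 = 8.2 × 10⁻³ kg m⁻⁴
The largest gradient is in the 225–235 m interval — the pycnocline.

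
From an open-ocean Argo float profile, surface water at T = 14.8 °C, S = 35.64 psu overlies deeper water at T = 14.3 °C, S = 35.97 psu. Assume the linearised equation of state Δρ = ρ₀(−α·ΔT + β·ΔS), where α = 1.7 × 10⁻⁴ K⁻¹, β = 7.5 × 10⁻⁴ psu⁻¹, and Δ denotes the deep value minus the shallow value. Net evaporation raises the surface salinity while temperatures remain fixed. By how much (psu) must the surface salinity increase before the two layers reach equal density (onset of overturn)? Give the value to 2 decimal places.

Neutral buoyancy requires −α(T_deep − T_surf) + β(S_deep − S_surf′) = 0.
S_surf′ = S_deep − (α/β)·ΔT = 35.97 − (1.7 × 10⁻⁴/7.5 × 10⁻⁴)·(-0.5) = 36.0833 psu.
Increase required: 36.0833 − 35.64 = 0.4433 psu.

0.44 psu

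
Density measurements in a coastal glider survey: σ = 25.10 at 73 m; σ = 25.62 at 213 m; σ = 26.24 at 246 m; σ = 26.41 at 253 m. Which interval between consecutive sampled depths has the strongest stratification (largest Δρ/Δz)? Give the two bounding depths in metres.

Compute the density gradient over each adjacent pair:
  73–213 m: Δρ/Δz = 0.52/140 = 3.7 × 10⁻³ kg m⁻⁴
  213–246 m: Δρ/Δz = 0.62/33 = 0.019 kg m⁻⁴
  246–253 m: Δρ/Δz = 0.17/7 = 0.024 kg m⁻⁴
The largest gradient is in the 246–253 m interval — the pycnocline.

246–253 m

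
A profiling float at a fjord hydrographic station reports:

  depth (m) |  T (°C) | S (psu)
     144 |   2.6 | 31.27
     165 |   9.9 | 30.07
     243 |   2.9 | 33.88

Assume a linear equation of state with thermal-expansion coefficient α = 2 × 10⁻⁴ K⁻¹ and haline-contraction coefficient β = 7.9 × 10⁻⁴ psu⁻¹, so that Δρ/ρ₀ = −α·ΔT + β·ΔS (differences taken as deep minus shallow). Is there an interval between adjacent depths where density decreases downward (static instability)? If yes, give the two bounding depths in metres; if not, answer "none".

144–165 m

Evaluate Δρ/ρ₀ = −αΔT + βΔS across each adjacent pair:
  144–165 m: −αΔT+βΔS = −(2 × 10⁻⁴)(+7.3)+(7.9 × 10⁻⁴)(-1.20) = -2.4 × 10⁻³ → UNSTABLE
  165–243 m: −αΔT+βΔS = −(2 × 10⁻⁴)(-7.0)+(7.9 × 10⁻⁴)(+3.81) = 4.4 × 10⁻³ → stable
The 144–165 m interval has Δρ < 0: lighter water underlies denser water.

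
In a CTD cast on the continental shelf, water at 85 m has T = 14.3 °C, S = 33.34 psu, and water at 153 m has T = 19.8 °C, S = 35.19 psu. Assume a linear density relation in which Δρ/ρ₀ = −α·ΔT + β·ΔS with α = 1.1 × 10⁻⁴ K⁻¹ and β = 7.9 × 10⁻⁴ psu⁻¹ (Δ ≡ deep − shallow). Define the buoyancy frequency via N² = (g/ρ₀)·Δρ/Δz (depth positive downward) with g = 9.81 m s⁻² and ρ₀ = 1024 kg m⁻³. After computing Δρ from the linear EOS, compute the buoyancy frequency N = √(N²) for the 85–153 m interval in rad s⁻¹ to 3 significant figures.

ΔT = +5.5 K, ΔS = +1.85 psu (deep − shallow).
Δρ/ρ₀ = −αΔT + βΔS = -6.05 × 10⁻⁴ + 1.4615 × 10⁻³ = 8.565 × 10⁻⁴, so Δρ ≈ 0.8771 kg m⁻³.
N² = (g/ρ₀)·Δρ/Δz = g·(Δρ/ρ₀)/Δz = 9.81 × 8.565 × 10⁻⁴ / 68 = 1.2356 × 10⁻⁴ s⁻².
N = √(1.2356 × 10⁻⁴) = 0.011116 rad s⁻¹ ≈ 0.0111 rad s⁻¹.

0.0111 rad s⁻¹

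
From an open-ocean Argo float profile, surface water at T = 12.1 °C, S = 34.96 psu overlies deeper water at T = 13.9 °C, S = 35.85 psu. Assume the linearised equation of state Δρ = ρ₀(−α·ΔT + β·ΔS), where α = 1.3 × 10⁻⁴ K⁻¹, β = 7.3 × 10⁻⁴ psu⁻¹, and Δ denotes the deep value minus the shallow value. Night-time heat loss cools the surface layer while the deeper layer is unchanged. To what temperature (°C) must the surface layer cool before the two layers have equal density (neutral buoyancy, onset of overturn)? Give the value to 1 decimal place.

8.9 °C

Neutral buoyancy requires Δρ = 0, i.e. −α(T_deep − T_surf′) + β(S_deep − S_surf) = 0.
T_surf′ = T_deep − (β/α)·ΔS = 13.9 − (7.3 × 10⁻⁴/1.3 × 10⁻⁴)·(+0.89) = 8.902 °C.
Cooling required: 12.1 − (8.902) = 3.198 °C.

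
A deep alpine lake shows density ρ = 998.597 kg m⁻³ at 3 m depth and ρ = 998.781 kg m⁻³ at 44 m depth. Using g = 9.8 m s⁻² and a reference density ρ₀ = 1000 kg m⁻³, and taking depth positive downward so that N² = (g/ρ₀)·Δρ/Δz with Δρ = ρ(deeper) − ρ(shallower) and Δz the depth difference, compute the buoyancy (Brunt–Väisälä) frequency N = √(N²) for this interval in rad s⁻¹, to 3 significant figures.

6.63 × 10⁻³ rad s⁻¹

Δρ = 998.781 − 998.597 = 0.184 kg m⁻³ over Δz = 44 − 3 = 41 m.
N² = (9.8/1000) × (0.184/41) = 4.3980 × 10⁻⁵ s⁻².
N = √(4.3980 × 10⁻⁵) = 6.6317 × 10⁻³ rad s⁻¹ ≈ 6.63 × 10⁻³ rad s⁻¹.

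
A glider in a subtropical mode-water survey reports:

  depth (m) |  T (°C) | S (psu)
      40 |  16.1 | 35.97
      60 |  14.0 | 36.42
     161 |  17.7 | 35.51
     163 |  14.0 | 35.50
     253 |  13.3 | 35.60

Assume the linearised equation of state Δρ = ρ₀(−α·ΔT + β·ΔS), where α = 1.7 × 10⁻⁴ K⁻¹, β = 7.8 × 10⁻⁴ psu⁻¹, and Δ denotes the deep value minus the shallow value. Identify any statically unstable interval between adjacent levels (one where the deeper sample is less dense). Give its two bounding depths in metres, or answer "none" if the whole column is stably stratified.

Evaluate Δρ/ρ₀ = −αΔT + βΔS across each adjacent pair:
  40–60 m: −αΔT+βΔS = −(1.7 × 10⁻⁴)(-2.1)+(7.8 × 10⁻⁴)(+0.45) = 7.1 × 10⁻⁴ → stable
  60–161 m: −αΔT+βΔS = −(1.7 × 10⁻⁴)(+3.7)+(7.8 × 10⁻⁴)(-0.91) = -1.3 × 10⁻³ → UNSTABLE
  161–163 m: −αΔT+βΔS = −(1.7 × 10⁻⁴)(-3.7)+(7.8 × 10⁻⁴)(-0.01) = 6.2 × 10⁻⁴ → stable
  163–253 m: −αΔT+βΔS = −(1.7 × 10⁻⁴)(-0.7)+(7.8 × 10⁻⁴)(+0.10) = 2.0 × 10⁻⁴ → stable
The 60–161 m interval has Δρ < 0: lighter water underlies denser water.

60–161 m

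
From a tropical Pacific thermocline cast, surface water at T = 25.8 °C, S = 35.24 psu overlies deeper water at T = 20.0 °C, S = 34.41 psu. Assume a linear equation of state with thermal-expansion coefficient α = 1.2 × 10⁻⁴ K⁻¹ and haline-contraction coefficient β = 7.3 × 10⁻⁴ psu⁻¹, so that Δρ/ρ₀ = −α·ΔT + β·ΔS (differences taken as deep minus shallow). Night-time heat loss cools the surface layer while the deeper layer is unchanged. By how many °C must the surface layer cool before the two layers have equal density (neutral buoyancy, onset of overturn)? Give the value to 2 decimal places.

0.75 °C

Neutral buoyancy requires Δρ = 0, i.e. −α(T_deep − T_surf′) + β(S_deep − S_surf) = 0.
T_surf′ = T_deep − (β/α)·ΔS = 20.0 − (7.3 × 10⁻⁴/1.2 × 10⁻⁴)·(-0.83) = 25.0492 °C.
Cooling required: 25.8 − (25.0492) = 0.7508 °C.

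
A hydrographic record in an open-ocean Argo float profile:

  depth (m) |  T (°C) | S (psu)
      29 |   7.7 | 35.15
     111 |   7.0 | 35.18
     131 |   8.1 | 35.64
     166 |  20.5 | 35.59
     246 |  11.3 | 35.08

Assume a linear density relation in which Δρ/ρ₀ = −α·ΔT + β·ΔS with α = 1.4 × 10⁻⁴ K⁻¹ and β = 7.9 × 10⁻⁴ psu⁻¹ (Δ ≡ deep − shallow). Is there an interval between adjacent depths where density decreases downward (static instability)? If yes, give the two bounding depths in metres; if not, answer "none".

131–166 m

Evaluate Δρ/ρ₀ = −αΔT + βΔS across each adjacent pair:
  29–111 m: −αΔT+βΔS = −(1.4 × 10⁻⁴)(-0.7)+(7.9 × 10⁻⁴)(+0.03) = 1.2 × 10⁻⁴ → stable
  111–131 m: −αΔT+βΔS = −(1.4 × 10⁻⁴)(+1.1)+(7.9 × 10⁻⁴)(+0.46) = 2.1 × 10⁻⁴ → stable
  131–166 m: −αΔT+βΔS = −(1.4 × 10⁻⁴)(+12.4)+(7.9 × 10⁻⁴)(-0.05) = -1.8 × 10⁻³ → UNSTABLE
  166–246 m: −αΔT+βΔS = −(1.4 × 10⁻⁴)(-9.2)+(7.9 × 10⁻⁴)(-0.51) = 8.9 × 10⁻⁴ → stable
The 131–166 m interval has Δρ < 0: lighter water underlies denser water.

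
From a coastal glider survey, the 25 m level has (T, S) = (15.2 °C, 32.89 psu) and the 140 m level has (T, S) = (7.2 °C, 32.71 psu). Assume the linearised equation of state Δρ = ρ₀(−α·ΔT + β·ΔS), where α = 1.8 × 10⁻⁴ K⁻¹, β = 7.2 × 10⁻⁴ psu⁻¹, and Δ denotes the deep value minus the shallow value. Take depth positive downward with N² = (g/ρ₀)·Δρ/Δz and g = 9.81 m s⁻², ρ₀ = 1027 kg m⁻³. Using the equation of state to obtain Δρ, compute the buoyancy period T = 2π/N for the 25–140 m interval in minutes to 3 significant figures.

ΔT = -8.0 K, ΔS = -0.18 psu (deep − shallow).
Δρ/ρ₀ = −αΔT + βΔS = 1.44 × 10⁻³ − 1.296 × 10⁻⁴ = 1.3104 × 10⁻³, so Δρ ≈ 1.346 kg m⁻³.
N² = (g/ρ₀)·Δρ/Δz = g·(Δρ/ρ₀)/Δz = 9.81 × 1.3104 × 10⁻³ / 115 = 1.1178 × 10⁻⁴ s⁻².
N = √(1.1178 × 10⁻⁴) = 0.010573 rad s⁻¹ → T = 2π/N = 594.27 s = 9.9045 min ≈ 9.90 min.

9.90 min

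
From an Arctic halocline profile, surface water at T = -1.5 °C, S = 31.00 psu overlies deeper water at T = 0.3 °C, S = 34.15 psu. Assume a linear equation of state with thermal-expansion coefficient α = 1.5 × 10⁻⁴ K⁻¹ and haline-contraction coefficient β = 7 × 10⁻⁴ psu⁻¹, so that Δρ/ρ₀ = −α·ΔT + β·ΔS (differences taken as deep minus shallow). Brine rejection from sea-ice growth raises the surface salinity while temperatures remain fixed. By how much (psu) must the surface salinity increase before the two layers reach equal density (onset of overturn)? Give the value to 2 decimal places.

Neutral buoyancy requires −α(T_deep − T_surf) + β(S_deep − S_surf′) = 0.
S_surf′ = S_deep − (α/β)·ΔT = 34.15 − (1.5 × 10⁻⁴/7 × 10⁻⁴)·(+1.8) = 33.7643 psu.
Increase required: 33.7643 − 31.00 = 2.7643 psu.

2.76 psu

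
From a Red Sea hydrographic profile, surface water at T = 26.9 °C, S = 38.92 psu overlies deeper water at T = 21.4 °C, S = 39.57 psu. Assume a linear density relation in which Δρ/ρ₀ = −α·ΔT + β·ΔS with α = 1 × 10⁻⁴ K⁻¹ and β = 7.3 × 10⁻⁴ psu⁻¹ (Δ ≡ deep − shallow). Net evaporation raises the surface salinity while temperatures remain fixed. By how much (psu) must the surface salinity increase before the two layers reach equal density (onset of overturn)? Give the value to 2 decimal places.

Neutral buoyancy requires −α(T_deep − T_surf) + β(S_deep − S_surf′) = 0.
S_surf′ = S_deep − (α/β)·ΔT = 39.57 − (1 × 10⁻⁴/7.3 × 10⁻⁴)·(-5.5) = 40.3234 psu.
Increase required: 40.3234 − 38.92 = 1.4034 psu.

1.40 psu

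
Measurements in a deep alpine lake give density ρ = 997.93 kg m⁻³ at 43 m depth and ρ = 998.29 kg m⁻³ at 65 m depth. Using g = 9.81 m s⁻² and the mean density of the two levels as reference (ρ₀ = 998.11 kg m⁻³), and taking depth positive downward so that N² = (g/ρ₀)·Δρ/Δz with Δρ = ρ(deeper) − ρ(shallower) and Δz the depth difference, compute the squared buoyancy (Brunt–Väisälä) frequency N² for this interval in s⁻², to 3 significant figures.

Δρ = 998.29 − 997.93 = 0.36 kg m⁻³ over Δz = 65 − 43 = 22 m.
N² = (9.81/998.11) × (0.36/22) = 1.6083 × 10⁻⁴ s⁻² ≈ 1.61 × 10⁻⁴ s⁻².

1.61 × 10⁻⁴ s⁻²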